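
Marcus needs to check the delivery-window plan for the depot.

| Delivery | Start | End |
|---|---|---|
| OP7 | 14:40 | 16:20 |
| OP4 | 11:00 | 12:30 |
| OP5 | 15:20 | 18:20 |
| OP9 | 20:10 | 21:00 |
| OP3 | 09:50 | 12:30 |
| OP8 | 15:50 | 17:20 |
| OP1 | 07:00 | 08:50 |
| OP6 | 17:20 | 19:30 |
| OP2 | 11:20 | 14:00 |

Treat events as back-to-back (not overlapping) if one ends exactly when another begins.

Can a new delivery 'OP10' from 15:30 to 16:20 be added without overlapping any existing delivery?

No — it overlaps OP5, OP7, OP8

OP1: ends 08:50 at or before OP10 starts 15:30 → clear.
OP3: ends 12:30 at or before OP10 starts 15:30 → clear.
OP4: ends 12:30 at or before OP10 starts 15:30 → clear.
OP2: ends 14:00 at or before OP10 starts 15:30 → clear.
OP7: starts 14:40 before OP10 ends 16:20, and ends 16:20 after OP10 starts 15:30 → overlap.
OP5: starts 15:20 before OP10 ends 16:20, and ends 18:20 after OP10 starts 15:30 → overlap.
OP8: starts 15:50 before OP10 ends 16:20, and ends 17:20 after OP10 starts 15:30 → overlap.
OP6: starts 17:20 at or after OP10 ends 16:20 → clear.
OP9: starts 20:10 at or after OP10 ends 16:20 → clear.
OP10 overlaps OP5, OP7, OP8.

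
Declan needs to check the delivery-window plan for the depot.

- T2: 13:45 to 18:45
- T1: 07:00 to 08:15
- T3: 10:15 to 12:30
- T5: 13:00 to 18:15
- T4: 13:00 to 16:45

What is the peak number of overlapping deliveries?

Walk through starts and ends in time order (an end at T is processed before a start at T):
07:00 start T1 → 1
08:15 end T1 → 0
10:15 start T3 → 1
12:30 end T3 → 0
13:00 start T4 → 1
13:00 start T5 → 2
13:45 start T2 → 3
16:45 end T4 → 2
18:15 end T5 → 1
18:45 end T2 → 0
Peak is 3, at 13:45 (T2, T4, T5).

3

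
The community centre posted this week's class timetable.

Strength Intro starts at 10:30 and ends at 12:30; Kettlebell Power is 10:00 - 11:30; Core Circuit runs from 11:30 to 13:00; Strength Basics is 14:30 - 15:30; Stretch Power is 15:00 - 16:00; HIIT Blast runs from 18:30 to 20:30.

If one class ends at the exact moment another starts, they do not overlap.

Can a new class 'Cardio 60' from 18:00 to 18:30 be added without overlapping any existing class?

Kettlebell Power: ends 11:30 at or before Cardio 60 starts 18:00 → clear.
Strength Intro: ends 12:30 at or before Cardio 60 starts 18:00 → clear.
Core Circuit: ends 13:00 at or before Cardio 60 starts 18:00 → clear.
Strength Basics: ends 15:30 at or before Cardio 60 starts 18:00 → clear.
Stretch Power: ends 16:00 at or before Cardio 60 starts 18:00 → clear.
HIIT Blast: starts 18:30 at or after Cardio 60 ends 18:30 → clear.

Yes — the slot is free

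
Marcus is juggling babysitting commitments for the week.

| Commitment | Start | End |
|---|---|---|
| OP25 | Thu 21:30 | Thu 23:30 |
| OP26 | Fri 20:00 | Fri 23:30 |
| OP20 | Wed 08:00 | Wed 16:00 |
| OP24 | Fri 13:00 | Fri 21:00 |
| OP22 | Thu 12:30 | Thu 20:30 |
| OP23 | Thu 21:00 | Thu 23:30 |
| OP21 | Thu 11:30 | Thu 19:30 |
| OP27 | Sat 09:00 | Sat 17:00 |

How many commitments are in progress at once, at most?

Sweep the timeline, counting +1 at each start and −1 at each end (ends before starts at a tie):
Wed 08:00 start OP20 → 1
Wed 16:00 end OP20 → 0
Thu 11:30 start OP21 → 1
Thu 12:30 start OP22 → 2
Thu 19:30 end OP21 → 1
Thu 20:30 end OP22 → 0
Thu 21:00 start OP23 → 1
Thu 21:30 start OP25 → 2
Thu 23:30 end OP23 → 1
Thu 23:30 end OP25 → 0
Fri 13:00 start OP24 → 1
Fri 20:00 start OP26 → 2
Fri 21:00 end OP24 → 1
Fri 23:30 end OP26 → 0
Sat 09:00 start OP27 → 1
Sat 17:00 end OP27 → 0
Peak is 2, at Thu 12:30 (OP21, OP22).

2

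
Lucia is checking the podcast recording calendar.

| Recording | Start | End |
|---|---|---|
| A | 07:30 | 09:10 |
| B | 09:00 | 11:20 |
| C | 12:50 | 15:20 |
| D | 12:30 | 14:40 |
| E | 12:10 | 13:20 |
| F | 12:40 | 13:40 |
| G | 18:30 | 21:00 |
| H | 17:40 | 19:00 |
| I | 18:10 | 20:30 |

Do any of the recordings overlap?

Sorted by start: A, B, E, D, F, C, H, I, G.
B starts before A ends → A and B overlap.
That's a conflict, so the schedule is not conflict-free.

Yes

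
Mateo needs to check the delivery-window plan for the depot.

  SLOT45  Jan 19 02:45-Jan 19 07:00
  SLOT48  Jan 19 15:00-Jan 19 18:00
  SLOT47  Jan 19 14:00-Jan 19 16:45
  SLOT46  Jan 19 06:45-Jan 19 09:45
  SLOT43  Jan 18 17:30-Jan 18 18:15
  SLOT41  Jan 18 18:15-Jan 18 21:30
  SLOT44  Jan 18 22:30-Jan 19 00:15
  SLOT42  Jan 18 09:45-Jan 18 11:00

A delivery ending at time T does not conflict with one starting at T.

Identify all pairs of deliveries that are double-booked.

SLOT45 & SLOT46, SLOT47 & SLOT48

Sorted by start: SLOT42, SLOT43, SLOT41, SLOT44, SLOT45, SLOT46, SLOT47, SLOT48.
SLOT43 starts after SLOT42 ends — done with SLOT42.
SLOT41 starts exactly when SLOT43 ends (back-to-back, no overlap) — done with SLOT43.
SLOT44 starts after SLOT41 ends — done with SLOT41.
SLOT45 starts after SLOT44 ends — done with SLOT44.
SLOT46 starts before SLOT45 ends → SLOT45 and SLOT46 overlap.
SLOT47 starts after SLOT45 ends — done with SLOT45.
SLOT47 starts after SLOT46 ends — done with SLOT46.
SLOT48 starts before SLOT47 ends → SLOT47 and SLOT48 overlap.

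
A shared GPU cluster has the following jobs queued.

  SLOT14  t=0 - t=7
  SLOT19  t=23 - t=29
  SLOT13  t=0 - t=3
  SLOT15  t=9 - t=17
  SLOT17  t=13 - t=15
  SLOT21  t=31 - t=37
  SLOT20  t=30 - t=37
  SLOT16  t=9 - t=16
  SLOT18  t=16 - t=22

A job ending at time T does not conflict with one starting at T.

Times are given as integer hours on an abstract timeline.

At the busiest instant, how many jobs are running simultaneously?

Walk through starts and ends in time order (an end at T is processed before a start at T):
t=0 start SLOT13 → 1
t=0 start SLOT14 → 2
t=3 end SLOT13 → 1
t=7 end SLOT14 → 0
t=9 start SLOT15 → 1
t=9 start SLOT16 → 2
t=13 start SLOT17 → 3
t=15 end SLOT17 → 2
t=16 end SLOT16 → 1
t=16 start SLOT18 → 2
t=17 end SLOT15 → 1
t=22 end SLOT18 → 0
t=23 start SLOT19 → 1
t=29 end SLOT19 → 0
t=30 start SLOT20 → 1
t=31 start SLOT21 → 2
t=37 end SLOT20 → 1
t=37 end SLOT21 → 0
Peak is 3, at t=13 (SLOT15, SLOT16, SLOT17).

3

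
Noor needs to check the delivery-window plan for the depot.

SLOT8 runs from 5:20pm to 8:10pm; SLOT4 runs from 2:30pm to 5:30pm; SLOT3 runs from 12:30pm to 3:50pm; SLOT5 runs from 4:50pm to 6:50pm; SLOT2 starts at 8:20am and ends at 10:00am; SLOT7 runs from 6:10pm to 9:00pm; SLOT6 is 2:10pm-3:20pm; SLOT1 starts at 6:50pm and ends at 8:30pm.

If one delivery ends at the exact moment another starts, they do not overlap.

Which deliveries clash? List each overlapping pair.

SLOT1 & SLOT7, SLOT1 & SLOT8, SLOT3 & SLOT4, SLOT3 & SLOT6, SLOT4 & SLOT5, SLOT4 & SLOT6, SLOT4 & SLOT8, SLOT5 & SLOT7, SLOT5 & SLOT8, SLOT7 & SLOT8

Sorted by start: SLOT2, SLOT3, SLOT6, SLOT4, SLOT5, SLOT8, SLOT7, SLOT1.
SLOT3 starts after SLOT2 ends, so SLOT2 has no further overlaps.
SLOT6 starts before SLOT3 ends → SLOT3 and SLOT6 overlap.
SLOT4 starts before SLOT3 ends → SLOT3 and SLOT4 overlap.
SLOT5 starts after SLOT3 ends, so SLOT3 has no further overlaps.
SLOT4 starts before SLOT6 ends → SLOT6 and SLOT4 overlap.
SLOT5 starts after SLOT6 ends, so SLOT6 has no further overlaps.
SLOT5 starts before SLOT4 ends → SLOT4 and SLOT5 overlap.
SLOT8 starts before SLOT4 ends → SLOT4 and SLOT8 overlap.
SLOT7 starts after SLOT4 ends, so SLOT4 has no further overlaps.
SLOT8 starts before SLOT5 ends → SLOT5 and SLOT8 overlap.
SLOT7 starts before SLOT5 ends → SLOT5 and SLOT7 overlap.
SLOT1 starts exactly when SLOT5 ends (back-to-back, no overlap).
SLOT7 starts before SLOT8 ends → SLOT8 and SLOT7 overlap.
SLOT1 starts before SLOT8 ends → SLOT8 and SLOT1 overlap.
SLOT1 starts before SLOT7 ends → SLOT7 and SLOT1 overlap.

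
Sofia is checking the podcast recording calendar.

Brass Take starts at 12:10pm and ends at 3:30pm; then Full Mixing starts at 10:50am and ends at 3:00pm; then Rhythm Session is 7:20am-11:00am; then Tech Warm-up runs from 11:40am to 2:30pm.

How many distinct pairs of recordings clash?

Sorted by start: Rhythm Session, Full Mixing, Tech Warm-up, Brass Take.
Full Mixing starts before Rhythm Session ends → Rhythm Session and Full Mixing overlap.
Tech Warm-up starts after Rhythm Session ends, so Rhythm Session has no further overlaps.
Tech Warm-up starts before Full Mixing ends → Full Mixing and Tech Warm-up overlap.
Brass Take starts before Full Mixing ends → Full Mixing and Brass Take overlap.
Brass Take starts before Tech Warm-up ends → Tech Warm-up and Brass Take overlap.
Overlapping pairs: Brass Take & Full Mixing, Brass Take & Tech Warm-up, Full Mixing & Rhythm Session, Full Mixing & Tech Warm-up — 4 in total.

4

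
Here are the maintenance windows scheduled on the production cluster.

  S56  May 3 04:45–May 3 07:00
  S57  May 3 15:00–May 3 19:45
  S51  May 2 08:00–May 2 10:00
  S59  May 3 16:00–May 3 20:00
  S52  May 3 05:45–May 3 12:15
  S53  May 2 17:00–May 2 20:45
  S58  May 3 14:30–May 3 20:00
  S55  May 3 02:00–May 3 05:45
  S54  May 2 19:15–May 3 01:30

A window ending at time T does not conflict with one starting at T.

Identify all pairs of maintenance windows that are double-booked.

S52 & S56, S53 & S54, S55 & S56, S57 & S58, S57 & S59, S58 & S59

Two intervals overlap when each starts before the other ends.
Sorted by start: S51, S53, S54, S55, S56, S52, S58, S57, S59.
S53 starts after S51 ends; S51 is clear from here.
S54 starts before S53 ends → S53 and S54 overlap.
S55 starts after S53 ends; S53 is clear from here.
S55 starts after S54 ends; S54 is clear from here.
S56 starts before S55 ends → S55 and S56 overlap.
S52 starts exactly when S55 ends (back-to-back, no overlap); S55 is clear from here.
S52 starts before S56 ends → S56 and S52 overlap.
S58 starts after S56 ends; S56 is clear from here.
S58 starts after S52 ends; S52 is clear from here.
S57 starts before S58 ends → S58 and S57 overlap.
S59 starts before S58 ends → S58 and S59 overlap.
S59 starts before S57 ends → S57 and S59 overlap.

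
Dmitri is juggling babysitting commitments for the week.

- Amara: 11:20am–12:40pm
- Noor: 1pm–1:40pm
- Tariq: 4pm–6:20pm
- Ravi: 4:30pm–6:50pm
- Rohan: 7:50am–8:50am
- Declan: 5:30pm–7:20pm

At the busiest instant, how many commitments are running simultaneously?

3

Walk through starts and ends in time order (an end at T is processed before a start at T):
7:50am start Rohan → 1
8:50am end Rohan → 0
11:20am start Amara → 1
12:40pm end Amara → 0
1pm start Noor → 1
1:40pm end Noor → 0
4pm start Tariq → 1
4:30pm start Ravi → 2
5:30pm start Declan → 3
6:20pm end Tariq → 2
6:50pm end Ravi → 1
7:20pm end Declan → 0
Peak is 3, at 5:30pm (Declan, Ravi, Tariq).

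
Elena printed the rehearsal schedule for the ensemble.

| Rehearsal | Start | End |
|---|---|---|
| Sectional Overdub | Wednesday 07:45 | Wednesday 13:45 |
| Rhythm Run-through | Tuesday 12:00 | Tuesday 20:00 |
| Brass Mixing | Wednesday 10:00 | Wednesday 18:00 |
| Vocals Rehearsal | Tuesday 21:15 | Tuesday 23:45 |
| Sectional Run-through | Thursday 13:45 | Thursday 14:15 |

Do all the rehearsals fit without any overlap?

No

Two intervals overlap when each starts before the other ends.
Sorted by start: Rhythm Run-through, Vocals Rehearsal, Sectional Overdub, Brass Mixing, Sectional Run-through.
Vocals Rehearsal starts after Rhythm Run-through ends; Rhythm Run-through is clear from here.
Sectional Overdub starts after Vocals Rehearsal ends; Vocals Rehearsal is clear from here.
Brass Mixing starts before Sectional Overdub ends → Sectional Overdub and Brass Mixing overlap.
That's a conflict, so the schedule is not conflict-free.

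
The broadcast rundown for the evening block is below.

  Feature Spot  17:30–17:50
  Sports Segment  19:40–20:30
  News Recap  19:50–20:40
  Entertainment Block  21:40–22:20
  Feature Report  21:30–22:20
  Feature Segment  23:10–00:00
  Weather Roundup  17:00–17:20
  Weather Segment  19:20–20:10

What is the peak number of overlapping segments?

Sweep the timeline, counting +1 at each start and −1 at each end (ends before starts at a tie):
17:00 start Weather Roundup → 1
17:20 end Weather Roundup → 0
17:30 start Feature Spot → 1
17:50 end Feature Spot → 0
19:20 start Weather Segment → 1
19:40 start Sports Segment → 2
19:50 start News Recap → 3
20:10 end Weather Segment → 2
20:30 end Sports Segment → 1
20:40 end News Recap → 0
21:30 start Feature Report → 1
21:40 start Entertainment Block → 2
22:20 end Entertainment Block → 1
22:20 end Feature Report → 0
23:10 start Feature Segment → 1
00:00 end Feature Segment → 0
Peak is 3, at 19:50 (News Recap, Sports Segment, Weather Segment).

3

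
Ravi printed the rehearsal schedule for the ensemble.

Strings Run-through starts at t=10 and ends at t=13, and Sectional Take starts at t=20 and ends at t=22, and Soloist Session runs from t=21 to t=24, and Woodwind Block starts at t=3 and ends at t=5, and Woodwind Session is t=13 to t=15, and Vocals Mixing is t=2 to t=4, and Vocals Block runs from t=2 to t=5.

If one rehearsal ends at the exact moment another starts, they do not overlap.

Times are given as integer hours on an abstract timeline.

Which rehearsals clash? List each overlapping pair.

Two intervals overlap when each starts before the other ends.
Sorted by start: Vocals Block, Vocals Mixing, Woodwind Block, Strings Run-through, Woodwind Session, Sectional Take, Soloist Session.
Vocals Mixing starts before Vocals Block ends → Vocals Block and Vocals Mixing overlap.
Woodwind Block starts before Vocals Block ends → Vocals Block and Woodwind Block overlap.
Strings Run-through starts after Vocals Block ends, so Vocals Block has no further overlaps.
Woodwind Block starts before Vocals Mixing ends → Vocals Mixing and Woodwind Block overlap.
Strings Run-through starts after Vocals Mixing ends, so Vocals Mixing has no further overlaps.
Strings Run-through starts after Woodwind Block ends, so Woodwind Block has no further overlaps.
Woodwind Session starts exactly when Strings Run-through ends (back-to-back, no overlap), so Strings Run-through has no further overlaps.
Sectional Take starts after Woodwind Session ends, so Woodwind Session has no further overlaps.
Soloist Session starts before Sectional Take ends → Sectional Take and Soloist Session overlap.

Sectional Take & Soloist Session, Vocals Block & Vocals Mixing, Vocals Block & Woodwind Block, Vocals Mixing & Woodwind Block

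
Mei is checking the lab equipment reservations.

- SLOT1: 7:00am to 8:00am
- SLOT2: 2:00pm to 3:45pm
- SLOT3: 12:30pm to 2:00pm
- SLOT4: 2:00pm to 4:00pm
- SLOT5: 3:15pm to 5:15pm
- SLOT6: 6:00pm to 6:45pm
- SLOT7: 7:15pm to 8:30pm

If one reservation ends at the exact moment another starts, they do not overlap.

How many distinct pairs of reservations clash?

3

Two intervals overlap when each starts before the other ends.
Sorted by start: SLOT1, SLOT3, SLOT2, SLOT4, SLOT5, SLOT6, SLOT7.
SLOT3 starts after SLOT1 ends; SLOT1 is clear from here.
SLOT2 starts exactly when SLOT3 ends (back-to-back, no overlap); SLOT3 is clear from here.
SLOT4 starts before SLOT2 ends → SLOT2 and SLOT4 overlap.
SLOT5 starts before SLOT2 ends → SLOT2 and SLOT5 overlap.
SLOT6 starts after SLOT2 ends; SLOT2 is clear from here.
SLOT5 starts before SLOT4 ends → SLOT4 and SLOT5 overlap.
SLOT6 starts after SLOT4 ends; SLOT4 is clear from here.
SLOT6 starts after SLOT5 ends; SLOT5 is clear from here.
SLOT7 starts after SLOT6 ends.
Overlapping pairs: SLOT2 & SLOT4, SLOT2 & SLOT5, SLOT4 & SLOT5 — 3 in total.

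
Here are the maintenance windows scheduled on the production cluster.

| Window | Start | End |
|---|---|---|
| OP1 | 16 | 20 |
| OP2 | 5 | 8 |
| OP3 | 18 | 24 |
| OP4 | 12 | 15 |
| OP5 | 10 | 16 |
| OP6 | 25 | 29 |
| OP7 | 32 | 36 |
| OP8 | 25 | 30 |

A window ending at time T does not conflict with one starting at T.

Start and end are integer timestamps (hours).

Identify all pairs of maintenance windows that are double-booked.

Sorted by start: OP2, OP5, OP4, OP1, OP3, OP6, OP8, OP7.
OP5 starts after OP2 ends, so OP2 has no further overlaps.
OP4 starts before OP5 ends → OP5 and OP4 overlap.
OP1 starts exactly when OP5 ends (back-to-back, no overlap), so OP5 has no further overlaps.
OP1 starts after OP4 ends, so OP4 has no further overlaps.
OP3 starts before OP1 ends → OP1 and OP3 overlap.
OP6 starts after OP1 ends, so OP1 has no further overlaps.
OP6 starts after OP3 ends, so OP3 has no further overlaps.
OP8 starts before OP6 ends → OP6 and OP8 overlap.
OP7 starts after OP6 ends.
OP7 starts after OP8 ends.

OP1 & OP3, OP4 & OP5, OP6 & OP8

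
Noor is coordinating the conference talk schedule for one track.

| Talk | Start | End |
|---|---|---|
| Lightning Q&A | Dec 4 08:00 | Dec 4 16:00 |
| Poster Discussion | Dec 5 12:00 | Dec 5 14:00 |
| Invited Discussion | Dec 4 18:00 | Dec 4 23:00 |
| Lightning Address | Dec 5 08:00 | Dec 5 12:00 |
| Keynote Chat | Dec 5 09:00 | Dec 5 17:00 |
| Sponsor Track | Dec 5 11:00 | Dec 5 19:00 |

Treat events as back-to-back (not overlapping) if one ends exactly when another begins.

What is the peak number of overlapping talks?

3

Walk through starts and ends in time order (an end at T is processed before a start at T):
Dec 4 08:00 start Lightning Q&A → 1
Dec 4 16:00 end Lightning Q&A → 0
Dec 4 18:00 start Invited Discussion → 1
Dec 4 23:00 end Invited Discussion → 0
Dec 5 08:00 start Lightning Address → 1
Dec 5 09:00 start Keynote Chat → 2
Dec 5 11:00 start Sponsor Track → 3
Dec 5 12:00 end Lightning Address → 2
Dec 5 12:00 start Poster Discussion → 3
Dec 5 14:00 end Poster Discussion → 2
Dec 5 17:00 end Keynote Chat → 1
Dec 5 19:00 end Sponsor Track → 0
Peak is 3, at Dec 5 11:00 (Keynote Chat, Lightning Address, Sponsor Track).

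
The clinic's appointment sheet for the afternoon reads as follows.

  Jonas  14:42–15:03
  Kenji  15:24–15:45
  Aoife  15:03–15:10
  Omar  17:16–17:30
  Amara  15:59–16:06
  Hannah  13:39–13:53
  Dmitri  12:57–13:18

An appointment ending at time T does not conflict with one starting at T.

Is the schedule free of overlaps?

Sorted by start: Dmitri, Hannah, Jonas, Aoife, Kenji, Amara, Omar.
Hannah starts after Dmitri ends, so nothing later overlaps Dmitri either.
Jonas starts after Hannah ends, so nothing later overlaps Hannah either.
Aoife starts exactly when Jonas ends (back-to-back, no overlap), so nothing later overlaps Jonas either.
Kenji starts after Aoife ends, so nothing later overlaps Aoife either.
Amara starts after Kenji ends, so nothing later overlaps Kenji either.
Omar starts after Amara ends.
Every pair is clear; the schedule has no overlaps.

Yes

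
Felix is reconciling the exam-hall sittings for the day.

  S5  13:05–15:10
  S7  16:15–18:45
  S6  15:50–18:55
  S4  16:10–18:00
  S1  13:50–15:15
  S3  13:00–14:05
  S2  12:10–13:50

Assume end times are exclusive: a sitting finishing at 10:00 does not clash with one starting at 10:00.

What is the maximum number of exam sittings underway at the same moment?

Sweep the timeline, counting +1 at each start and −1 at each end (ends before starts at a tie):
12:10 start S2 → 1
13:00 start S3 → 2
13:05 start S5 → 3
13:50 end S2 → 2
13:50 start S1 → 3
14:05 end S3 → 2
15:10 end S5 → 1
15:15 end S1 → 0
15:50 start S6 → 1
16:10 start S4 → 2
16:15 start S7 → 3
18:00 end S4 → 2
18:45 end S7 → 1
18:55 end S6 → 0
Peak is 3, at 13:05 (S2, S3, S5).

3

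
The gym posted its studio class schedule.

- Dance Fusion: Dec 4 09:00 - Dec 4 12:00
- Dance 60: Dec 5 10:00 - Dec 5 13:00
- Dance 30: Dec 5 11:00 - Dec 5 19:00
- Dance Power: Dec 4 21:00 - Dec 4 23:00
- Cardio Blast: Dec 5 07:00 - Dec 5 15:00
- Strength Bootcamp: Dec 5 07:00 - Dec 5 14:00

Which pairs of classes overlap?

Cardio Blast & Dance 30, Cardio Blast & Dance 60, Cardio Blast & Strength Bootcamp, Dance 30 & Dance 60, Dance 30 & Strength Bootcamp, Dance 60 & Strength Bootcamp

Sorted by start: Dance Fusion, Dance Power, Strength Bootcamp, Cardio Blast, Dance 60, Dance 30.
Dance Power starts after Dance Fusion ends — done with Dance Fusion.
Strength Bootcamp starts after Dance Power ends — done with Dance Power.
Cardio Blast starts before Strength Bootcamp ends → Strength Bootcamp and Cardio Blast overlap.
Dance 60 starts before Strength Bootcamp ends → Strength Bootcamp and Dance 60 overlap.
Dance 30 starts before Strength Bootcamp ends → Strength Bootcamp and Dance 30 overlap.
Dance 60 starts before Cardio Blast ends → Cardio Blast and Dance 60 overlap.
Dance 30 starts before Cardio Blast ends → Cardio Blast and Dance 30 overlap.
Dance 30 starts before Dance 60 ends → Dance 60 and Dance 30 overlap.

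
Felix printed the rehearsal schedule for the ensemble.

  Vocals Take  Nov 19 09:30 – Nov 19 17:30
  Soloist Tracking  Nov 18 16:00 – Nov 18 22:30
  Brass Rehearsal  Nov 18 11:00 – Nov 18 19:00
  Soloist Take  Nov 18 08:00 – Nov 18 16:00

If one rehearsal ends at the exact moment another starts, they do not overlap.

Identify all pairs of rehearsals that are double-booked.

Brass Rehearsal & Soloist Take, Brass Rehearsal & Soloist Tracking

Sorted by start: Soloist Take, Brass Rehearsal, Soloist Tracking, Vocals Take.
Brass Rehearsal starts before Soloist Take ends → Soloist Take and Brass Rehearsal overlap.
Soloist Tracking starts exactly when Soloist Take ends (back-to-back, no overlap) — done with Soloist Take.
Soloist Tracking starts before Brass Rehearsal ends → Brass Rehearsal and Soloist Tracking overlap.
Vocals Take starts after Brass Rehearsal ends.
Vocals Take starts after Soloist Tracking ends.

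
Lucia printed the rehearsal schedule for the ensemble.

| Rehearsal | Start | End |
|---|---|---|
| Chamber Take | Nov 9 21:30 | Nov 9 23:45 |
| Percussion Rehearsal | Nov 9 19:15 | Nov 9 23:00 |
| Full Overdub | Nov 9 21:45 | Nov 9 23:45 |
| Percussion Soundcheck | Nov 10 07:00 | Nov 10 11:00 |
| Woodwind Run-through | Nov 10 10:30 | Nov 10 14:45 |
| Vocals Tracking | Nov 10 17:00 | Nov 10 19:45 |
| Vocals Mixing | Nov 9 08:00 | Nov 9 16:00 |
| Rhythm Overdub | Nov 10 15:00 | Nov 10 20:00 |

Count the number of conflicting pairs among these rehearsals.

5

Two intervals overlap when each starts before the other ends.
Sorted by start: Vocals Mixing, Percussion Rehearsal, Chamber Take, Full Overdub, Percussion Soundcheck, Woodwind Run-through, Rhythm Overdub, Vocals Tracking.
Percussion Rehearsal starts after Vocals Mixing ends — done with Vocals Mixing.
Chamber Take starts before Percussion Rehearsal ends → Percussion Rehearsal and Chamber Take overlap.
Full Overdub starts before Percussion Rehearsal ends → Percussion Rehearsal and Full Overdub overlap.
Percussion Soundcheck starts after Percussion Rehearsal ends — done with Percussion Rehearsal.
Full Overdub starts before Chamber Take ends → Chamber Take and Full Overdub overlap.
Percussion Soundcheck starts after Chamber Take ends — done with Chamber Take.
Percussion Soundcheck starts after Full Overdub ends — done with Full Overdub.
Woodwind Run-through starts before Percussion Soundcheck ends → Percussion Soundcheck and Woodwind Run-through overlap.
Rhythm Overdub starts after Percussion Soundcheck ends — done with Percussion Soundcheck.
Rhythm Overdub starts after Woodwind Run-through ends — done with Woodwind Run-through.
Vocals Tracking starts before Rhythm Overdub ends → Rhythm Overdub and Vocals Tracking overlap.
Overlapping pairs: Chamber Take & Full Overdub, Chamber Take & Percussion Rehearsal, Full Overdub & Percussion Rehearsal, Percussion Soundcheck & Woodwind Run-through, Rhythm Overdub & Vocals Tracking — 5 in total.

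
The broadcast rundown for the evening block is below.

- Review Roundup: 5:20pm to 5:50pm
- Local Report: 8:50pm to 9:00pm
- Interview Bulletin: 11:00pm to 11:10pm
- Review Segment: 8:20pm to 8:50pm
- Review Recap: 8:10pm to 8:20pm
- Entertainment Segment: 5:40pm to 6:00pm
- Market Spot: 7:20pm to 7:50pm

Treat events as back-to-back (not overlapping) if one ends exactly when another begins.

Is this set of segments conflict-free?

Sorted by start: Review Roundup, Entertainment Segment, Market Spot, Review Recap, Review Segment, Local Report, Interview Bulletin.
Entertainment Segment starts before Review Roundup ends → Review Roundup and Entertainment Segment overlap.
That's a conflict, so the schedule is not conflict-free.

No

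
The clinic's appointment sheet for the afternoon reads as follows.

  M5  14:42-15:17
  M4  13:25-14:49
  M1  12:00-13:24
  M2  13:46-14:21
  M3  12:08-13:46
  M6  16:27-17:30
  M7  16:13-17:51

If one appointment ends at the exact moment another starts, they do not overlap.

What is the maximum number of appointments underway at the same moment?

Sweep the timeline, counting +1 at each start and −1 at each end (ends before starts at a tie):
12:00 start M1 → 1
12:08 start M3 → 2
13:24 end M1 → 1
13:25 start M4 → 2
13:46 end M3 → 1
13:46 start M2 → 2
14:21 end M2 → 1
14:42 start M5 → 2
14:49 end M4 → 1
15:17 end M5 → 0
16:13 start M7 → 1
16:27 start M6 → 2
17:30 end M6 → 1
17:51 end M7 → 0
Peak is 2, at 12:08 (M1, M3).

2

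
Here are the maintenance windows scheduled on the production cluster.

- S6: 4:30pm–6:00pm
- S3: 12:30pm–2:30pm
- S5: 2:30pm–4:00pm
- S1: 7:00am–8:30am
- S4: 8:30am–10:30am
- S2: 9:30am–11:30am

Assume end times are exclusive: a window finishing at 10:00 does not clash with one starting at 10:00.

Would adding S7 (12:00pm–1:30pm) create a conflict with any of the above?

Yes — it overlaps S3

S1: ends 8:30am at or before S7 starts 12:00pm → clear.
S4: ends 10:30am at or before S7 starts 12:00pm → clear.
S2: ends 11:30am at or before S7 starts 12:00pm → clear.
S3: starts 12:30pm before S7 ends 1:30pm, and ends 2:30pm after S7 starts 12:00pm → overlap.
S5: starts 2:30pm at or after S7 ends 1:30pm → clear.
S6: starts 4:30pm at or after S7 ends 1:30pm → clear.
S7 overlaps S3.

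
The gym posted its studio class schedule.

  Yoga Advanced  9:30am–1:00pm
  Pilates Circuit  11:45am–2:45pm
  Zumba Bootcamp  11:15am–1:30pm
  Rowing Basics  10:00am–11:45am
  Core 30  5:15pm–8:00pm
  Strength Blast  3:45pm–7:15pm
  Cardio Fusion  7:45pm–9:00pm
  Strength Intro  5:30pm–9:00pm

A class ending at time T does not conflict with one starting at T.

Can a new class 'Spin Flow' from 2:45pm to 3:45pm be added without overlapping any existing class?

Yoga Advanced: ends 1:00pm at or before Spin Flow starts 2:45pm → clear.
Rowing Basics: ends 11:45am at or before Spin Flow starts 2:45pm → clear.
Zumba Bootcamp: ends 1:30pm at or before Spin Flow starts 2:45pm → clear.
Pilates Circuit: ends 2:45pm at or before Spin Flow starts 2:45pm → clear.
Strength Blast: starts 3:45pm at or after Spin Flow ends 3:45pm → clear.
Core 30: starts 5:15pm at or after Spin Flow ends 3:45pm → clear.
Strength Intro: starts 5:30pm at or after Spin Flow ends 3:45pm → clear.
Cardio Fusion: starts 7:45pm at or after Spin Flow ends 3:45pm → clear.

Yes — the slot is free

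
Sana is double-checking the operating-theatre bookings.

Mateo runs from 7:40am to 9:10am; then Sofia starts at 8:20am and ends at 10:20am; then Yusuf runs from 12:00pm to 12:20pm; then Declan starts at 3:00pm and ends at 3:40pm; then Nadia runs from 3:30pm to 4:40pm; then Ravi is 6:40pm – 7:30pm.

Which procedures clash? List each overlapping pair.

Sorted by start: Mateo, Sofia, Yusuf, Declan, Nadia, Ravi.
Sofia starts before Mateo ends → Mateo and Sofia overlap.
Yusuf starts after Mateo ends, so nothing later overlaps Mateo either.
Yusuf starts after Sofia ends, so nothing later overlaps Sofia either.
Declan starts after Yusuf ends, so nothing later overlaps Yusuf either.
Nadia starts before Declan ends → Declan and Nadia overlap.
Ravi starts after Declan ends.
Ravi starts after Nadia ends.

Declan & Nadia, Mateo & Sofia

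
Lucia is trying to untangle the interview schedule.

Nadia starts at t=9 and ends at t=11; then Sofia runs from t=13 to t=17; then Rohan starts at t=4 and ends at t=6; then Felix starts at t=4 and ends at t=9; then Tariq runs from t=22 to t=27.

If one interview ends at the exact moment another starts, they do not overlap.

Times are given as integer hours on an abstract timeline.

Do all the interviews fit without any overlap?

Check each pair: they overlap iff neither finishes before the other starts.
Sorted by start: Rohan, Felix, Nadia, Sofia, Tariq.
Felix starts before Rohan ends → Rohan and Felix overlap.
That's a conflict, so the schedule is not conflict-free.

No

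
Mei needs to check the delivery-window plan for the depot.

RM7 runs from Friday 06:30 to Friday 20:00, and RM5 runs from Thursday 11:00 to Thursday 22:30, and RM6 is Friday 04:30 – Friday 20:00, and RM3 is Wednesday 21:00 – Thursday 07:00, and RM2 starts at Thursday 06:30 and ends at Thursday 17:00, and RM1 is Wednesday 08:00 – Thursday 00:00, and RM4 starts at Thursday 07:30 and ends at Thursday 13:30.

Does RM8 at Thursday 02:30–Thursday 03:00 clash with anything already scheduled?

RM1: ends Thursday 00:00 at or before RM8 starts Thursday 02:30 → clear.
RM3: starts Wednesday 21:00 before RM8 ends Thursday 03:00, and ends Thursday 07:00 after RM8 starts Thursday 02:30 → overlap.
RM2: starts Thursday 06:30 at or after RM8 ends Thursday 03:00 → clear.
RM4: starts Thursday 07:30 at or after RM8 ends Thursday 03:00 → clear.
RM5: starts Thursday 11:00 at or after RM8 ends Thursday 03:00 → clear.
RM6: starts Friday 04:30 at or after RM8 ends Thursday 03:00 → clear.
RM7: starts Friday 06:30 at or after RM8 ends Thursday 03:00 → clear.
RM8 overlaps RM3.

Yes — it overlaps RM3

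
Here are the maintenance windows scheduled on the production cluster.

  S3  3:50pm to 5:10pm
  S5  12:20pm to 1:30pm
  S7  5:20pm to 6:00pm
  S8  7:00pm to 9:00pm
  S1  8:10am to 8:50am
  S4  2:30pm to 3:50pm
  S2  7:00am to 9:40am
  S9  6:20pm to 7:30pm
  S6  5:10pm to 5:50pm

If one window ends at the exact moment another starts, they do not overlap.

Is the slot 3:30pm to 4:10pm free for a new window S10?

No — it overlaps S3, S4

S2: ends 9:40am at or before S10 starts 3:30pm → clear.
S1: ends 8:50am at or before S10 starts 3:30pm → clear.
S5: ends 1:30pm at or before S10 starts 3:30pm → clear.
S4: starts 2:30pm before S10 ends 4:10pm, and ends 3:50pm after S10 starts 3:30pm → overlap.
S3: starts 3:50pm before S10 ends 4:10pm, and ends 5:10pm after S10 starts 3:30pm → overlap.
S6: starts 5:10pm at or after S10 ends 4:10pm → clear.
S7: starts 5:20pm at or after S10 ends 4:10pm → clear.
S9: starts 6:20pm at or after S10 ends 4:10pm → clear.
S8: starts 7:00pm at or after S10 ends 4:10pm → clear.
S10 overlaps S3, S4.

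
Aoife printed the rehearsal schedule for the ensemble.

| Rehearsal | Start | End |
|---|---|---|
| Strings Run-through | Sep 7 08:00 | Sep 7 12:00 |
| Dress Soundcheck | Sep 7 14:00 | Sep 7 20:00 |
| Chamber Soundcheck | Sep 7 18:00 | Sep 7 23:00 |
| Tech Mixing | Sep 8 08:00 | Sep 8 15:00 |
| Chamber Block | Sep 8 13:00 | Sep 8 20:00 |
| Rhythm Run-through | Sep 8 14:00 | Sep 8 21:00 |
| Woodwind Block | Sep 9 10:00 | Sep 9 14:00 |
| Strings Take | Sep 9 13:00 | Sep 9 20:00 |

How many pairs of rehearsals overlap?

Sorted by start: Strings Run-through, Dress Soundcheck, Chamber Soundcheck, Tech Mixing, Chamber Block, Rhythm Run-through, Woodwind Block, Strings Take.
Dress Soundcheck starts after Strings Run-through ends — done with Strings Run-through.
Chamber Soundcheck starts before Dress Soundcheck ends → Dress Soundcheck and Chamber Soundcheck overlap.
Tech Mixing starts after Dress Soundcheck ends — done with Dress Soundcheck.
Tech Mixing starts after Chamber Soundcheck ends — done with Chamber Soundcheck.
Chamber Block starts before Tech Mixing ends → Tech Mixing and Chamber Block overlap.
Rhythm Run-through starts before Tech Mixing ends → Tech Mixing and Rhythm Run-through overlap.
Woodwind Block starts after Tech Mixing ends — done with Tech Mixing.
Rhythm Run-through starts before Chamber Block ends → Chamber Block and Rhythm Run-through overlap.
Woodwind Block starts after Chamber Block ends — done with Chamber Block.
Woodwind Block starts after Rhythm Run-through ends — done with Rhythm Run-through.
Strings Take starts before Woodwind Block ends → Woodwind Block and Strings Take overlap.
Overlapping pairs: Chamber Block & Rhythm Run-through, Chamber Block & Tech Mixing, Chamber Soundcheck & Dress Soundcheck, Rhythm Run-through & Tech Mixing, Strings Take & Woodwind Block — 5 in total.

5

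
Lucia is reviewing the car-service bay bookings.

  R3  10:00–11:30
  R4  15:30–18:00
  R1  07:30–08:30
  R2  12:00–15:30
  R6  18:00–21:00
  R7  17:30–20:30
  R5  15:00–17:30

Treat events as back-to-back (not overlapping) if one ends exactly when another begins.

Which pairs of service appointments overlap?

Sorted by start: R1, R3, R2, R5, R4, R7, R6.
R3 starts after R1 ends, so R1 has no further overlaps.
R2 starts after R3 ends, so R3 has no further overlaps.
R5 starts before R2 ends → R2 and R5 overlap.
R4 starts exactly when R2 ends (back-to-back, no overlap), so R2 has no further overlaps.
R4 starts before R5 ends → R5 and R4 overlap.
R7 starts exactly when R5 ends (back-to-back, no overlap), so R5 has no further overlaps.
R7 starts before R4 ends → R4 and R7 overlap.
R6 starts exactly when R4 ends (back-to-back, no overlap).
R6 starts before R7 ends → R7 and R6 overlap.

R2 & R5, R4 & R5, R4 & R7, R6 & R7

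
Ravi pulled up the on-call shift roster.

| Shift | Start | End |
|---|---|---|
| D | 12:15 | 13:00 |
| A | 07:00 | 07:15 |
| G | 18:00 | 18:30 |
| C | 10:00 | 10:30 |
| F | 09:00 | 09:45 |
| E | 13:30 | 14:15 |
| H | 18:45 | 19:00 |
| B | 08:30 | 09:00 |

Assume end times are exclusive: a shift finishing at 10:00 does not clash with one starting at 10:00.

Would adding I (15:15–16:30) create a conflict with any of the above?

A: ends 07:15 at or before I starts 15:15 → clear.
B: ends 09:00 at or before I starts 15:15 → clear.
F: ends 09:45 at or before I starts 15:15 → clear.
C: ends 10:30 at or before I starts 15:15 → clear.
D: ends 13:00 at or before I starts 15:15 → clear.
E: ends 14:15 at or before I starts 15:15 → clear.
G: starts 18:00 at or after I ends 16:30 → clear.
H: starts 18:45 at or after I ends 16:30 → clear.

No — it doesn't clash with anything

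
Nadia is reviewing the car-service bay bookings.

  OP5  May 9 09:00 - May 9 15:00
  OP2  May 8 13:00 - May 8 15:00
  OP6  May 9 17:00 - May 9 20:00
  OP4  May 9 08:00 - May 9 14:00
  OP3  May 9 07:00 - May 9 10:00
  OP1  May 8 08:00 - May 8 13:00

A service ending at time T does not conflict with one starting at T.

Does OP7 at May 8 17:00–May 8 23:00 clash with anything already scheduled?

OP1: ends May 8 13:00 at or before OP7 starts May 8 17:00 → clear.
OP2: ends May 8 15:00 at or before OP7 starts May 8 17:00 → clear.
OP3: starts May 9 07:00 at or after OP7 ends May 8 23:00 → clear.
OP4: starts May 9 08:00 at or after OP7 ends May 8 23:00 → clear.
OP5: starts May 9 09:00 at or after OP7 ends May 8 23:00 → clear.
OP6: starts May 9 17:00 at or after OP7 ends May 8 23:00 → clear.

No — it doesn't clash with anything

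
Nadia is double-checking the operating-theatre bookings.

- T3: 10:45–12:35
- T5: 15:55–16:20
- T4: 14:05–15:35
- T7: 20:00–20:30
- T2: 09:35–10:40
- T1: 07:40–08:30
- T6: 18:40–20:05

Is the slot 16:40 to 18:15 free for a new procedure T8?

T1: ends 08:30 at or before T8 starts 16:40 → clear.
T2: ends 10:40 at or before T8 starts 16:40 → clear.
T3: ends 12:35 at or before T8 starts 16:40 → clear.
T4: ends 15:35 at or before T8 starts 16:40 → clear.
T5: ends 16:20 at or before T8 starts 16:40 → clear.
T6: starts 18:40 at or after T8 ends 18:15 → clear.
T7: starts 20:00 at or after T8 ends 18:15 → clear.

Yes — the slot is free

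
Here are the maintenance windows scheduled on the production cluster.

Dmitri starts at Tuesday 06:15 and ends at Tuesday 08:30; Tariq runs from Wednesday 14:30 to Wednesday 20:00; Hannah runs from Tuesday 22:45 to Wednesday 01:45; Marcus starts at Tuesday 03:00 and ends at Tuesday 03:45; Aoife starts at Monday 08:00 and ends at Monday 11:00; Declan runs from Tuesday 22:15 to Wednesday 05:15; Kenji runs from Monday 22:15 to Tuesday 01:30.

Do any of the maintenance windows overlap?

Two intervals overlap when each starts before the other ends.
Sorted by start: Aoife, Kenji, Marcus, Dmitri, Declan, Hannah, Tariq.
Kenji starts after Aoife ends; Aoife is clear from here.
Marcus starts after Kenji ends; Kenji is clear from here.
Dmitri starts after Marcus ends; Marcus is clear from here.
Declan starts after Dmitri ends; Dmitri is clear from here.
Hannah starts before Declan ends → Declan and Hannah overlap.
That's a conflict, so the schedule is not conflict-free.

Yes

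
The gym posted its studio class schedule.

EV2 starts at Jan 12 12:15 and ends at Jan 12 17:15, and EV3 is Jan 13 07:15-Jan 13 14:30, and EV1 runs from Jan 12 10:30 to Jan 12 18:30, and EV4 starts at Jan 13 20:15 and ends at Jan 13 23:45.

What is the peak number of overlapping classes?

2

Sweep the timeline, counting +1 at each start and −1 at each end (ends before starts at a tie):
Jan 12 10:30 start EV1 → 1
Jan 12 12:15 start EV2 → 2
Jan 12 17:15 end EV2 → 1
Jan 12 18:30 end EV1 → 0
Jan 13 07:15 start EV3 → 1
Jan 13 14:30 end EV3 → 0
Jan 13 20:15 start EV4 → 1
Jan 13 23:45 end EV4 → 0
Peak is 2, at Jan 12 12:15 (EV1, EV2).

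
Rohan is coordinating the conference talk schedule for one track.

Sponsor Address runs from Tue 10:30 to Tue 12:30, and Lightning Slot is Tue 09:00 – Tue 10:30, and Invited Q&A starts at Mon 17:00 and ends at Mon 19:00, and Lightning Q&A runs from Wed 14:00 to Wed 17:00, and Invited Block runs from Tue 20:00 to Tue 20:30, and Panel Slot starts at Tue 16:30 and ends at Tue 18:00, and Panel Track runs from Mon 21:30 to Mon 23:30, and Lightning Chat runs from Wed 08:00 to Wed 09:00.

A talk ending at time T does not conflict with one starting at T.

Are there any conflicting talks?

No

Sorted by start: Invited Q&A, Panel Track, Lightning Slot, Sponsor Address, Panel Slot, Invited Block, Lightning Chat, Lightning Q&A.
Panel Track starts after Invited Q&A ends, so Invited Q&A has no further overlaps.
Lightning Slot starts after Panel Track ends, so Panel Track has no further overlaps.
Sponsor Address starts exactly when Lightning Slot ends (back-to-back, no overlap), so Lightning Slot has no further overlaps.
Panel Slot starts after Sponsor Address ends, so Sponsor Address has no further overlaps.
Invited Block starts after Panel Slot ends, so Panel Slot has no further overlaps.
Lightning Chat starts after Invited Block ends, so Invited Block has no further overlaps.
Lightning Q&A starts after Lightning Chat ends.
Every pair is clear; the schedule has no overlaps.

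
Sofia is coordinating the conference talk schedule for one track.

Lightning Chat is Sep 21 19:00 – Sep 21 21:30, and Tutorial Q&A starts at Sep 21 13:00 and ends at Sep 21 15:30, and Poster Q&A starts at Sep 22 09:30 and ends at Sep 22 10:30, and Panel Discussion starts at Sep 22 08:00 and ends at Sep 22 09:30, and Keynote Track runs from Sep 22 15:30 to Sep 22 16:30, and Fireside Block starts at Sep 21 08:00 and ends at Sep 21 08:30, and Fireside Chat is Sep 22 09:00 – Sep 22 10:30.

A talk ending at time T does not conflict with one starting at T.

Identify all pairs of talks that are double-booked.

Check each pair: they overlap iff neither finishes before the other starts.
Sorted by start: Fireside Block, Tutorial Q&A, Lightning Chat, Panel Discussion, Fireside Chat, Poster Q&A, Keynote Track.
Tutorial Q&A starts after Fireside Block ends — done with Fireside Block.
Lightning Chat starts after Tutorial Q&A ends — done with Tutorial Q&A.
Panel Discussion starts after Lightning Chat ends — done with Lightning Chat.
Fireside Chat starts before Panel Discussion ends → Panel Discussion and Fireside Chat overlap.
Poster Q&A starts exactly when Panel Discussion ends (back-to-back, no overlap) — done with Panel Discussion.
Poster Q&A starts before Fireside Chat ends → Fireside Chat and Poster Q&A overlap.
Keynote Track starts after Fireside Chat ends.
Keynote Track starts after Poster Q&A ends.

Fireside Chat & Panel Discussion, Fireside Chat & Poster Q&A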